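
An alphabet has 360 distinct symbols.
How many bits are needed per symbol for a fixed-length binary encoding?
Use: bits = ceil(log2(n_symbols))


log2(360) = 8.4919
Bracket: 2^8 = 256 < 360 <= 2^9 = 512
So ceil(log2(360)) = 9

bits = ceil(log2(360)) = ceil(8.4919) = 9 bits


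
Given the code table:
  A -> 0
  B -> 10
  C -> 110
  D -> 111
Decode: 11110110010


Decoding:
111 -> D
10 -> B
110 -> C
0 -> A
10 -> B


Result: DBCAB


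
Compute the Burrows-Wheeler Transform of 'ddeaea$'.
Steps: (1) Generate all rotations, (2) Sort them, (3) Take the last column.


Rotations (sorted):
  0: $ddeaea -> last char: a
  1: a$ddeae -> last char: e
  2: aea$dde -> last char: e
  3: ddeaea$ -> last char: $
  4: deaea$d -> last char: d
  5: ea$ddea -> last char: a
  6: eaea$dd -> last char: d


BWT = aee$dad


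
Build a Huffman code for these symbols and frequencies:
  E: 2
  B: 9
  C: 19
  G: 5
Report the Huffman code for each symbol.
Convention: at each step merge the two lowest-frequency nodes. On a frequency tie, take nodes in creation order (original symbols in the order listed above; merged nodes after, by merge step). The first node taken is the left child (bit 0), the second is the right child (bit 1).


Huffman tree construction:
Step 1: Merge E(2) + G(5) = 7
Step 2: Merge (E+G)(7) + B(9) = 16
Step 3: Merge ((E+G)+B)(16) + C(19) = 35
Read each symbol's code off the tree from the root (left child = 0, right child = 1).

Codes:
  E: 000 (length 3)
  B: 01 (length 2)
  C: 1 (length 1)
  G: 001 (length 3)
Average code length: 58/35 = 1.6571 bits/symbol


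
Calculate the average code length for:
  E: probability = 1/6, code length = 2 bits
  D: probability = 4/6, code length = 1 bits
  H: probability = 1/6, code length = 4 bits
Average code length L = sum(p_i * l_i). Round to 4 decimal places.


Weighted contributions p_i * l_i:
  E: (1/6) * 2 = 2/6
  D: (4/6) * 1 = 4/6
  H: (1/6) * 4 = 4/6
Sum = (2 + 4 + 4)/6 = 10/6

L = 10/6 = 1.6667 bits/symbol


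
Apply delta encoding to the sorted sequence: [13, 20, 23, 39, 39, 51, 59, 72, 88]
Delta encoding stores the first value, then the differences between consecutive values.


First value: 13
Deltas:
  20 - 13 = 7
  23 - 20 = 3
  39 - 23 = 16
  39 - 39 = 0
  51 - 39 = 12
  59 - 51 = 8
  72 - 59 = 13
  88 - 72 = 16


Delta encoded: [13, 7, 3, 16, 0, 12, 8, 13, 16]


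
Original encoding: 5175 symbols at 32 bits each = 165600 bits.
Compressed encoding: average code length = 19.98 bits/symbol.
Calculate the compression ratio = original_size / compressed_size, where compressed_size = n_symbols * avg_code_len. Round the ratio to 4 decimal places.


original_size = n_symbols * orig_bits = 5175 * 32 = 165600 bits
compressed_size = n_symbols * avg_code_len = 5175 * 19.98 = 103396.5 bits
ratio = original_size / compressed_size = 165600 / 103396.5 = 1.6016

Compression ratio = 1.6016


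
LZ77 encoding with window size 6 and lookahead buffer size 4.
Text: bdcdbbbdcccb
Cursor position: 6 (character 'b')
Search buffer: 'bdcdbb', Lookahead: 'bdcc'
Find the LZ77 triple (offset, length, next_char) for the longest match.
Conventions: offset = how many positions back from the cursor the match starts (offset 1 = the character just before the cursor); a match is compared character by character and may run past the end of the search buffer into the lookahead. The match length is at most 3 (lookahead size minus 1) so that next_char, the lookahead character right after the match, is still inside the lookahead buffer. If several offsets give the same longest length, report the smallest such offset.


Try each offset into the search buffer:
  offset=1 (pos 5, char 'b'): match length 1
  offset=2 (pos 4, char 'b'): match length 1
  offset=3 (pos 3, char 'd'): match length 0
  offset=4 (pos 2, char 'c'): match length 0
  offset=5 (pos 1, char 'd'): match length 0
  offset=6 (pos 0, char 'b'): match length 3
Longest match has length 3 at offset 6.
next_char = character at position 6 + 3 = 9 -> 'c'

Best match: offset=6, length=3 (matching 'bdc' starting at position 0)
LZ77 triple: (6, 3, 'c')


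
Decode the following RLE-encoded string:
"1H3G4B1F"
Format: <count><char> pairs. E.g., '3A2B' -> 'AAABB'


Expanding each <count><char> pair:
  1H -> 'H'
  3G -> 'GGG'
  4B -> 'BBBB'
  1F -> 'F'

Decoded = HGGGBBBBF


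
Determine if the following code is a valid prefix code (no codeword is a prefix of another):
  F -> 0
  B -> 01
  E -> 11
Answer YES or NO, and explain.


Checking each pair (does one codeword prefix another?):
  F='0' vs B='01': prefix -- VIOLATION

NO -- this is NOT a valid prefix code. F (0) is a prefix of B (01).


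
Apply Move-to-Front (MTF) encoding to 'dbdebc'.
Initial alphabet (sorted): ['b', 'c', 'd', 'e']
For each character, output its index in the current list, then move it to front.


MTF encoding:
'd': index 2 in ['b', 'c', 'd', 'e'] -> ['d', 'b', 'c', 'e']
'b': index 1 in ['d', 'b', 'c', 'e'] -> ['b', 'd', 'c', 'e']
'd': index 1 in ['b', 'd', 'c', 'e'] -> ['d', 'b', 'c', 'e']
'e': index 3 in ['d', 'b', 'c', 'e'] -> ['e', 'd', 'b', 'c']
'b': index 2 in ['e', 'd', 'b', 'c'] -> ['b', 'e', 'd', 'c']
'c': index 3 in ['b', 'e', 'd', 'c'] -> ['c', 'b', 'e', 'd']


Output: [2, 1, 1, 3, 2, 3]


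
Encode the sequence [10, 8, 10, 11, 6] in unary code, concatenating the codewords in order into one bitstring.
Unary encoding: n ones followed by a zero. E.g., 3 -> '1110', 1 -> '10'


Encode each number as n ones followed by a terminating 0:
  10 -> 11111111110 (11 bits)
  8 -> 111111110 (9 bits)
  10 -> 11111111110 (11 bits)
  11 -> 111111111110 (12 bits)
  6 -> 1111110 (7 bits)
Total length = 11 + 9 + 11 + 12 + 7 = 50 bits.

Unary([10, 8, 10, 11, 6]) = 11111111110111111110111111111101111111111101111110 (50 bits)


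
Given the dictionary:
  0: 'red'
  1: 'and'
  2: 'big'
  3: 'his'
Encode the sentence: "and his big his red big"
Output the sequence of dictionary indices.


Look up each word in the dictionary:
  'and' -> 1
  'his' -> 3
  'big' -> 2
  'his' -> 3
  'red' -> 0
  'big' -> 2

Encoded: [1, 3, 2, 3, 0, 2]


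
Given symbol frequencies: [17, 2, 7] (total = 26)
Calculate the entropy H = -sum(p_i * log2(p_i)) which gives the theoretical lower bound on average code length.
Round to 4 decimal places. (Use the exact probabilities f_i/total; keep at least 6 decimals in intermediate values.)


Per-symbol terms -p_i * log2(p_i) with p_i = f_i/26:
  p = 17/26 = 0.653846: log2(p) = -0.612977, -p*log2(p) = 0.400793
  p = 2/26 = 0.076923: log2(p) = -3.700440, -p*log2(p) = 0.284649
  p = 7/26 = 0.269231: log2(p) = -1.893085, -p*log2(p) = 0.509677
H = 0.400793 + 0.284649 + 0.509677 = 1.195119

H = 1.1951 bits/symbol


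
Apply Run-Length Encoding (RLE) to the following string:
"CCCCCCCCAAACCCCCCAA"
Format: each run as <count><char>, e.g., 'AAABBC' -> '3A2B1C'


Scanning runs left to right:
  i=0: run of 'C' x 8 -> '8C'
  i=8: run of 'A' x 3 -> '3A'
  i=11: run of 'C' x 6 -> '6C'
  i=17: run of 'A' x 2 -> '2A'

RLE = 8C3A6C2A


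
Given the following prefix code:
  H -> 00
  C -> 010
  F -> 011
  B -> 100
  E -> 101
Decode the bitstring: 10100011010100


Decoding step by step:
Bits 101 -> E
Bits 00 -> H
Bits 011 -> F
Bits 010 -> C
Bits 100 -> B


Decoded message: EHFCB


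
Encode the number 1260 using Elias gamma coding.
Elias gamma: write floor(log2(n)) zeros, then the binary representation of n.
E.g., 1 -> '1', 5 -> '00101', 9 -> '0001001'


num_bits = floor(log2(1260)) + 1 = 11
leading_zeros = num_bits - 1 = 10
binary(1260) = 10011101100

Elias gamma(1260) = '0000000000' + '10011101100' = 000000000010011101100 (21 bits)


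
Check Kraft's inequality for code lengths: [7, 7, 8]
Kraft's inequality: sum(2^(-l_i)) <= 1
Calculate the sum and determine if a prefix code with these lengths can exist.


Sum = 2^(-7) + 2^(-7) + 2^(-8)
    = 0.0078125 + 0.0078125 + 0.00390625
    = 5/256 = 0.01953125
Since 0.01953125 <= 1, Kraft's inequality IS satisfied.
A prefix code with these lengths CAN exist.

Kraft sum = 0.01953125. Satisfied.


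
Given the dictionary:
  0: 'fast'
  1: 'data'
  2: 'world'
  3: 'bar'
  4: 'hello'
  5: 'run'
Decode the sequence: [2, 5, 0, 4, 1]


Look up each index in the dictionary:
  2 -> 'world'
  5 -> 'run'
  0 -> 'fast'
  4 -> 'hello'
  1 -> 'data'

Decoded: "world run fast hello data"


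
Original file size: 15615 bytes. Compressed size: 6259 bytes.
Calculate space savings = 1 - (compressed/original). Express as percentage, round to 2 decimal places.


ratio = compressed/original = 6259/15615 = 0.400833
savings = 1 - ratio = 1 - 0.400833 = 0.599167
as a percentage: 0.599167 * 100 = 59.92%

Space savings = 1 - 6259/15615 = 59.92%


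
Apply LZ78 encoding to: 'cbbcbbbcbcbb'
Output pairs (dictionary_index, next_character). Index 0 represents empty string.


LZ78 encoding steps:
Dictionary: {0: ''}
Step 1: w='' (idx 0), next='c' -> output (0, 'c'), add 'c' as idx 1
Step 2: w='' (idx 0), next='b' -> output (0, 'b'), add 'b' as idx 2
Step 3: w='b' (idx 2), next='c' -> output (2, 'c'), add 'bc' as idx 3
Step 4: w='b' (idx 2), next='b' -> output (2, 'b'), add 'bb' as idx 4
Step 5: w='bc' (idx 3), next='b' -> output (3, 'b'), add 'bcb' as idx 5
Step 6: w='c' (idx 1), next='b' -> output (1, 'b'), add 'cb' as idx 6
Step 7: w='b' (idx 2), end of input -> output (2, '')


Encoded: [(0, 'c'), (0, 'b'), (2, 'c'), (2, 'b'), (3, 'b'), (1, 'b'), (2, '')]


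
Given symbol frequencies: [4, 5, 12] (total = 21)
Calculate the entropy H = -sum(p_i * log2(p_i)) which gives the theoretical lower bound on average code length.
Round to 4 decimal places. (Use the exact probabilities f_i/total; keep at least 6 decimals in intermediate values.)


Per-symbol terms -p_i * log2(p_i) with p_i = f_i/21:
  p = 4/21 = 0.190476: log2(p) = -2.392317, -p*log2(p) = 0.455680
  p = 5/21 = 0.238095: log2(p) = -2.070389, -p*log2(p) = 0.492950
  p = 12/21 = 0.571429: log2(p) = -0.807355, -p*log2(p) = 0.461346
H = 0.455680 + 0.492950 + 0.461346 = 1.409976

H = 1.41 bits/symbol


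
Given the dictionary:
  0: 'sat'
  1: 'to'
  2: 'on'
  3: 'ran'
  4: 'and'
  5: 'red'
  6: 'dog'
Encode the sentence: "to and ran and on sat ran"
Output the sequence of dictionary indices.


Look up each word in the dictionary:
  'to' -> 1
  'and' -> 4
  'ran' -> 3
  'and' -> 4
  'on' -> 2
  'sat' -> 0
  'ran' -> 3

Encoded: [1, 4, 3, 4, 2, 0, 3]


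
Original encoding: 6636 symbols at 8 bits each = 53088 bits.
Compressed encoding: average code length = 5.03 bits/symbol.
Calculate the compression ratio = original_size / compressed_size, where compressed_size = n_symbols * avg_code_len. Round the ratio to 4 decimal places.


original_size = n_symbols * orig_bits = 6636 * 8 = 53088 bits
compressed_size = n_symbols * avg_code_len = 6636 * 5.03 = 33379.08 bits
ratio = original_size / compressed_size = 53088 / 33379.08 = 1.5905

Compression ratio = 1.5905


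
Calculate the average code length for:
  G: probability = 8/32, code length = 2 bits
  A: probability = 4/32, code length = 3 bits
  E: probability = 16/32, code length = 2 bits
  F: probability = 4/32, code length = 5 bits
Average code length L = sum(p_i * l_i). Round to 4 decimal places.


Weighted contributions p_i * l_i:
  G: (8/32) * 2 = 16/32
  A: (4/32) * 3 = 12/32
  E: (16/32) * 2 = 32/32
  F: (4/32) * 5 = 20/32
Sum = (16 + 12 + 32 + 20)/32 = 80/32

L = 80/32 = 2.5000 bits/symbol


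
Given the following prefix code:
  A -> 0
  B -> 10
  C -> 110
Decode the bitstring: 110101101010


Decoding step by step:
Bits 110 -> C
Bits 10 -> B
Bits 110 -> C
Bits 10 -> B
Bits 10 -> B


Decoded message: CBCBB


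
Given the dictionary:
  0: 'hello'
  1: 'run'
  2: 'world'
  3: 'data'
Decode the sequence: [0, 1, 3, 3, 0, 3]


Look up each index in the dictionary:
  0 -> 'hello'
  1 -> 'run'
  3 -> 'data'
  3 -> 'data'
  0 -> 'hello'
  3 -> 'data'

Decoded: "hello run data data hello data"


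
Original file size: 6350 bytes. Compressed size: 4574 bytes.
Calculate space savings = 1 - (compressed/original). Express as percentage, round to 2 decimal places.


ratio = compressed/original = 4574/6350 = 0.720315
savings = 1 - ratio = 1 - 0.720315 = 0.279685
as a percentage: 0.279685 * 100 = 27.97%

Space savings = 1 - 4574/6350 = 27.97%


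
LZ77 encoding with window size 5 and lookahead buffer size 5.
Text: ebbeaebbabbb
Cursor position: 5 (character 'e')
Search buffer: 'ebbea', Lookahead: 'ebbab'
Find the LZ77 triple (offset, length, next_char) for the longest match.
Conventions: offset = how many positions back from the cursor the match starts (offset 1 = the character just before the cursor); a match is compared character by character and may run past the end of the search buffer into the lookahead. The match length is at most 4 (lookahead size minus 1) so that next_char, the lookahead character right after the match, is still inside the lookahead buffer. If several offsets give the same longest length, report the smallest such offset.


Try each offset into the search buffer:
  offset=1 (pos 4, char 'a'): match length 0
  offset=2 (pos 3, char 'e'): match length 1
  offset=3 (pos 2, char 'b'): match length 0
  offset=4 (pos 1, char 'b'): match length 0
  offset=5 (pos 0, char 'e'): match length 3
Longest match has length 3 at offset 5.
next_char = character at position 5 + 3 = 8 -> 'a'

Best match: offset=5, length=3 (matching 'ebb' starting at position 0)
LZ77 triple: (5, 3, 'a')


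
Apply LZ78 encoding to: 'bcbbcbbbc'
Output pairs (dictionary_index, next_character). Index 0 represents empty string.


LZ78 encoding steps:
Dictionary: {0: ''}
Step 1: w='' (idx 0), next='b' -> output (0, 'b'), add 'b' as idx 1
Step 2: w='' (idx 0), next='c' -> output (0, 'c'), add 'c' as idx 2
Step 3: w='b' (idx 1), next='b' -> output (1, 'b'), add 'bb' as idx 3
Step 4: w='c' (idx 2), next='b' -> output (2, 'b'), add 'cb' as idx 4
Step 5: w='bb' (idx 3), next='c' -> output (3, 'c'), add 'bbc' as idx 5


Encoded: [(0, 'b'), (0, 'c'), (1, 'b'), (2, 'b'), (3, 'c')]


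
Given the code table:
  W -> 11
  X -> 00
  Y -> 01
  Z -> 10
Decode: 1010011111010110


Decoding:
10 -> Z
10 -> Z
01 -> Y
11 -> W
11 -> W
01 -> Y
01 -> Y
10 -> Z


Result: ZZYWWYYZ


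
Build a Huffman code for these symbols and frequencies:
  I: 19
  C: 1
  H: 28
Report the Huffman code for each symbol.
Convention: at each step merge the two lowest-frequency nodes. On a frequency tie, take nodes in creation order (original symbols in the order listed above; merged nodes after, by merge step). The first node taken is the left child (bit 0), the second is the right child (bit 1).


Huffman tree construction:
Step 1: Merge C(1) + I(19) = 20
Step 2: Merge (C+I)(20) + H(28) = 48
Read each symbol's code off the tree from the root (left child = 0, right child = 1).

Codes:
  I: 01 (length 2)
  C: 00 (length 2)
  H: 1 (length 1)
Average code length: 68/48 = 1.4167 bits/symbol


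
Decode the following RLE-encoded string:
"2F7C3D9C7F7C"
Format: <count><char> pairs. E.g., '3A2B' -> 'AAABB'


Expanding each <count><char> pair:
  2F -> 'FF'
  7C -> 'CCCCCCC'
  3D -> 'DDD'
  9C -> 'CCCCCCCCC'
  7F -> 'FFFFFFF'
  7C -> 'CCCCCCC'

Decoded = FFCCCCCCCDDDCCCCCCCCCFFFFFFFCCCCCCC


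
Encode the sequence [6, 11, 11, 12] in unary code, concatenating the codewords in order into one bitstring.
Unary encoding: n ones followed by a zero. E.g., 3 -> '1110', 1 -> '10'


Encode each number as n ones followed by a terminating 0:
  6 -> 1111110 (7 bits)
  11 -> 111111111110 (12 bits)
  11 -> 111111111110 (12 bits)
  12 -> 1111111111110 (13 bits)
Total length = 7 + 12 + 12 + 13 = 44 bits.

Unary([6, 11, 11, 12]) = 11111101111111111101111111111101111111111110 (44 bits)


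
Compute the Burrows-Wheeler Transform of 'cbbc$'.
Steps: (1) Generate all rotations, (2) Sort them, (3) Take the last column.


Rotations (sorted):
  0: $cbbc -> last char: c
  1: bbc$c -> last char: c
  2: bc$cb -> last char: b
  3: c$cbb -> last char: b
  4: cbbc$ -> last char: $


BWT = ccbb$


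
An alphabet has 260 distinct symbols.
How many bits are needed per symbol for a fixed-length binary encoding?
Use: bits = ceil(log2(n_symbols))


log2(260) = 8.0224
Bracket: 2^8 = 256 < 260 <= 2^9 = 512
So ceil(log2(260)) = 9

bits = ceil(log2(260)) = ceil(8.0224) = 9 bits


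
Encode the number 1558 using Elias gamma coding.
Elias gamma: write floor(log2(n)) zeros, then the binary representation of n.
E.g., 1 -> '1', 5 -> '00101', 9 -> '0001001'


num_bits = floor(log2(1558)) + 1 = 11
leading_zeros = num_bits - 1 = 10
binary(1558) = 11000010110

Elias gamma(1558) = '0000000000' + '11000010110' = 000000000011000010110 (21 bits)


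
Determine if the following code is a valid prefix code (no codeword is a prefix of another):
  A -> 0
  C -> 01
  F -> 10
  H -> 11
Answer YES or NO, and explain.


Checking each pair (does one codeword prefix another?):
  A='0' vs C='01': prefix -- VIOLATION

NO -- this is NOT a valid prefix code. A (0) is a prefix of C (01).


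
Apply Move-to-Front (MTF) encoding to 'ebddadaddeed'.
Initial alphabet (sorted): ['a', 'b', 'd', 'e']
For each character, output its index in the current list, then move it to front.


MTF encoding:
'e': index 3 in ['a', 'b', 'd', 'e'] -> ['e', 'a', 'b', 'd']
'b': index 2 in ['e', 'a', 'b', 'd'] -> ['b', 'e', 'a', 'd']
'd': index 3 in ['b', 'e', 'a', 'd'] -> ['d', 'b', 'e', 'a']
'd': index 0 in ['d', 'b', 'e', 'a'] -> ['d', 'b', 'e', 'a']
'a': index 3 in ['d', 'b', 'e', 'a'] -> ['a', 'd', 'b', 'e']
'd': index 1 in ['a', 'd', 'b', 'e'] -> ['d', 'a', 'b', 'e']
'a': index 1 in ['d', 'a', 'b', 'e'] -> ['a', 'd', 'b', 'e']
'd': index 1 in ['a', 'd', 'b', 'e'] -> ['d', 'a', 'b', 'e']
'd': index 0 in ['d', 'a', 'b', 'e'] -> ['d', 'a', 'b', 'e']
'e': index 3 in ['d', 'a', 'b', 'e'] -> ['e', 'd', 'a', 'b']
'e': index 0 in ['e', 'd', 'a', 'b'] -> ['e', 'd', 'a', 'b']
'd': index 1 in ['e', 'd', 'a', 'b'] -> ['d', 'e', 'a', 'b']


Output: [3, 2, 3, 0, 3, 1, 1, 1, 0, 3, 0, 1]


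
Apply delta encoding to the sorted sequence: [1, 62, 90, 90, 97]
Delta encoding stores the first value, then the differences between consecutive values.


First value: 1
Deltas:
  62 - 1 = 61
  90 - 62 = 28
  90 - 90 = 0
  97 - 90 = 7


Delta encoded: [1, 61, 28, 0, 7]


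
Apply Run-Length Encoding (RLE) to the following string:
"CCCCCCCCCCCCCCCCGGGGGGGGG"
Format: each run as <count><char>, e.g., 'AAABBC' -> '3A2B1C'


Scanning runs left to right:
  i=0: run of 'C' x 16 -> '16C'
  i=16: run of 'G' x 9 -> '9G'

RLE = 16C9G


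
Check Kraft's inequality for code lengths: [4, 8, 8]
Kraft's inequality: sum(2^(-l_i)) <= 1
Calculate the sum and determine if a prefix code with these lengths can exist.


Sum = 2^(-4) + 2^(-8) + 2^(-8)
    = 0.0625 + 0.00390625 + 0.00390625
    = 18/256 = 0.0703125
Since 0.0703125 <= 1, Kraft's inequality IS satisfied.
A prefix code with these lengths CAN exist.

Kraft sum = 0.0703125. Satisfied.


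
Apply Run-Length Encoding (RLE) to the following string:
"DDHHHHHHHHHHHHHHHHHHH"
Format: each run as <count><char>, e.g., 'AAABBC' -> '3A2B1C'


Scanning runs left to right:
  i=0: run of 'D' x 2 -> '2D'
  i=2: run of 'H' x 19 -> '19H'

RLE = 2D19H


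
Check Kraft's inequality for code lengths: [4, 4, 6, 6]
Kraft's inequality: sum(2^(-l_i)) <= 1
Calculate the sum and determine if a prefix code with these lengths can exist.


Sum = 2^(-4) + 2^(-4) + 2^(-6) + 2^(-6)
    = 0.0625 + 0.0625 + 0.015625 + 0.015625
    = 10/64 = 0.15625
Since 0.15625 <= 1, Kraft's inequality IS satisfied.
A prefix code with these lengths CAN exist.

Kraft sum = 0.15625. Satisfied.


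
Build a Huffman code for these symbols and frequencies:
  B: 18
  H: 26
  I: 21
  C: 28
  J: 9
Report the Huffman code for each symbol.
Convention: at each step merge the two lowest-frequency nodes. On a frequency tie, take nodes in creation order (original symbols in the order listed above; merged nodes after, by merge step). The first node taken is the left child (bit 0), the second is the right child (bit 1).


Huffman tree construction:
Step 1: Merge J(9) + B(18) = 27
Step 2: Merge I(21) + H(26) = 47
Step 3: Merge (J+B)(27) + C(28) = 55
Step 4: Merge (I+H)(47) + ((J+B)+C)(55) = 102
Read each symbol's code off the tree from the root (left child = 0, right child = 1).

Codes:
  B: 101 (length 3)
  H: 01 (length 2)
  I: 00 (length 2)
  C: 11 (length 2)
  J: 100 (length 3)
Average code length: 231/102 = 2.2647 bits/symbol


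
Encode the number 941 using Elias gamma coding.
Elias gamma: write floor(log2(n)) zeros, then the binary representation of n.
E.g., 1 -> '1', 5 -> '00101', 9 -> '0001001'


num_bits = floor(log2(941)) + 1 = 10
leading_zeros = num_bits - 1 = 9
binary(941) = 1110101101

Elias gamma(941) = '000000000' + '1110101101' = 0000000001110101101 (19 bits)


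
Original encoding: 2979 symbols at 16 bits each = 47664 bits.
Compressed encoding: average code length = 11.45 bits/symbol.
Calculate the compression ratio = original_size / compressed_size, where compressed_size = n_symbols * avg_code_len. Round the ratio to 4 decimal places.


original_size = n_symbols * orig_bits = 2979 * 16 = 47664 bits
compressed_size = n_symbols * avg_code_len = 2979 * 11.45 = 34109.55 bits
ratio = original_size / compressed_size = 47664 / 34109.55 = 1.3974

Compression ratio = 1.3974


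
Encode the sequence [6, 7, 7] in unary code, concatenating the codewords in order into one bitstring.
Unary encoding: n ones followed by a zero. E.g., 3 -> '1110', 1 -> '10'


Encode each number as n ones followed by a terminating 0:
  6 -> 1111110 (7 bits)
  7 -> 11111110 (8 bits)
  7 -> 11111110 (8 bits)
Total length = 7 + 8 + 8 = 23 bits.

Unary([6, 7, 7]) = 11111101111111011111110 (23 bits)


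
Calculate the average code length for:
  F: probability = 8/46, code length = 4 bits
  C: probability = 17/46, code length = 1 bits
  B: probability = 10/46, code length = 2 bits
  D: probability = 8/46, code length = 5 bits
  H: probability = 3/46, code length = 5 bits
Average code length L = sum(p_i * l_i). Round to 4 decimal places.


Weighted contributions p_i * l_i:
  F: (8/46) * 4 = 32/46
  C: (17/46) * 1 = 17/46
  B: (10/46) * 2 = 20/46
  D: (8/46) * 5 = 40/46
  H: (3/46) * 5 = 15/46
Sum = (32 + 17 + 20 + 40 + 15)/46 = 124/46

L = 124/46 = 2.6957 bits/symbol


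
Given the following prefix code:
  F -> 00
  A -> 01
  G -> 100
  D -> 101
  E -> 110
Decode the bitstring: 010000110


Decoding step by step:
Bits 01 -> A
Bits 00 -> F
Bits 00 -> F
Bits 110 -> E


Decoded message: AFFE


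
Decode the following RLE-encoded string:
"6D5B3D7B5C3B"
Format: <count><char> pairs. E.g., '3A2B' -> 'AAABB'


Expanding each <count><char> pair:
  6D -> 'DDDDDD'
  5B -> 'BBBBB'
  3D -> 'DDD'
  7B -> 'BBBBBBB'
  5C -> 'CCCCC'
  3B -> 'BBB'

Decoded = DDDDDDBBBBBDDDBBBBBBBCCCCCBBB


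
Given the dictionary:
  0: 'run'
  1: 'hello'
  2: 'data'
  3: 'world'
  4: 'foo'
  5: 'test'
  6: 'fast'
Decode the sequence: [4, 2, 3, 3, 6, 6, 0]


Look up each index in the dictionary:
  4 -> 'foo'
  2 -> 'data'
  3 -> 'world'
  3 -> 'world'
  6 -> 'fast'
  6 -> 'fast'
  0 -> 'run'

Decoded: "foo data world world fast fast run"


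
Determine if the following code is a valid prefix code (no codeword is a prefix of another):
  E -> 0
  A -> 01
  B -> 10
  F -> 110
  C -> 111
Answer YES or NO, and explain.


Checking each pair (does one codeword prefix another?):
  E='0' vs A='01': prefix -- VIOLATION

NO -- this is NOT a valid prefix code. E (0) is a prefix of A (01).


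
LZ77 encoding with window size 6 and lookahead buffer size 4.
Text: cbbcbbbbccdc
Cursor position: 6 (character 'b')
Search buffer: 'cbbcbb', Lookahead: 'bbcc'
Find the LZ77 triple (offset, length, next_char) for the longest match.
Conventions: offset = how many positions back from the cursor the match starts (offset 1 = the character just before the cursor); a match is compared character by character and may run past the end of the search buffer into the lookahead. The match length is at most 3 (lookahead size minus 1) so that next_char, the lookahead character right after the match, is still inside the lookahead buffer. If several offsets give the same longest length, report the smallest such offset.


Try each offset into the search buffer:
  offset=1 (pos 5, char 'b'): match length 2
  offset=2 (pos 4, char 'b'): match length 2
  offset=3 (pos 3, char 'c'): match length 0
  offset=4 (pos 2, char 'b'): match length 1
  offset=5 (pos 1, char 'b'): match length 3
  offset=6 (pos 0, char 'c'): match length 0
Longest match has length 3 at offset 5.
next_char = character at position 6 + 3 = 9 -> 'c'

Best match: offset=5, length=3 (matching 'bbc' starting at position 1)
LZ77 triple: (5, 3, 'c')


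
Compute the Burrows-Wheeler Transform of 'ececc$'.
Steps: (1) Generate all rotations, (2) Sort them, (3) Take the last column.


Rotations (sorted):
  0: $ececc -> last char: c
  1: c$ecec -> last char: c
  2: cc$ece -> last char: e
  3: cecc$e -> last char: e
  4: ecc$ec -> last char: c
  5: ececc$ -> last char: $


BWT = cceec$


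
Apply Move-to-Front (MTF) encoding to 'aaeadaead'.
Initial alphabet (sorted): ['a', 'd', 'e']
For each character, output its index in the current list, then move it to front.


MTF encoding:
'a': index 0 in ['a', 'd', 'e'] -> ['a', 'd', 'e']
'a': index 0 in ['a', 'd', 'e'] -> ['a', 'd', 'e']
'e': index 2 in ['a', 'd', 'e'] -> ['e', 'a', 'd']
'a': index 1 in ['e', 'a', 'd'] -> ['a', 'e', 'd']
'd': index 2 in ['a', 'e', 'd'] -> ['d', 'a', 'e']
'a': index 1 in ['d', 'a', 'e'] -> ['a', 'd', 'e']
'e': index 2 in ['a', 'd', 'e'] -> ['e', 'a', 'd']
'a': index 1 in ['e', 'a', 'd'] -> ['a', 'e', 'd']
'd': index 2 in ['a', 'e', 'd'] -> ['d', 'a', 'e']


Output: [0, 0, 2, 1, 2, 1, 2, 1, 2]


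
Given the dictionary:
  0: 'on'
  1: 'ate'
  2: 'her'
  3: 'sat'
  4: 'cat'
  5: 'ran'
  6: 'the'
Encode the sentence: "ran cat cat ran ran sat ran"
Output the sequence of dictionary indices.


Look up each word in the dictionary:
  'ran' -> 5
  'cat' -> 4
  'cat' -> 4
  'ran' -> 5
  'ran' -> 5
  'sat' -> 3
  'ran' -> 5

Encoded: [5, 4, 4, 5, 5, 3, 5]


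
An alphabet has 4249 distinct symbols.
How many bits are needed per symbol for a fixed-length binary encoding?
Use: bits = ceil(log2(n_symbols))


log2(4249) = 12.0529
Bracket: 2^12 = 4096 < 4249 <= 2^13 = 8192
So ceil(log2(4249)) = 13

bits = ceil(log2(4249)) = ceil(12.0529) = 13 bits


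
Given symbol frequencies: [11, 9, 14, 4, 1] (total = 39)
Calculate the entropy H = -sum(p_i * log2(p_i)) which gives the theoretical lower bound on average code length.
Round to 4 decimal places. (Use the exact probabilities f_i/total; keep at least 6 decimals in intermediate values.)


Per-symbol terms -p_i * log2(p_i) with p_i = f_i/39:
  p = 11/39 = 0.282051: log2(p) = -1.825971, -p*log2(p) = 0.515017
  p = 9/39 = 0.230769: log2(p) = -2.115477, -p*log2(p) = 0.488187
  p = 14/39 = 0.358974: log2(p) = -1.478047, -p*log2(p) = 0.530581
  p = 4/39 = 0.102564: log2(p) = -3.285402, -p*log2(p) = 0.336964
  p = 1/39 = 0.025641: log2(p) = -5.285402, -p*log2(p) = 0.135523
H = 0.515017 + 0.488187 + 0.530581 + 0.336964 + 0.135523 = 2.006272

H = 2.0063 bits/symbol


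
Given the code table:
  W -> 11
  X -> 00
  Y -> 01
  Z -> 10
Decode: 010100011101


Decoding:
01 -> Y
01 -> Y
00 -> X
01 -> Y
11 -> W
01 -> Y


Result: YYXYWY


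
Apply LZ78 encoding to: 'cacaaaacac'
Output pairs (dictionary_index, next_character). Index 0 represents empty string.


LZ78 encoding steps:
Dictionary: {0: ''}
Step 1: w='' (idx 0), next='c' -> output (0, 'c'), add 'c' as idx 1
Step 2: w='' (idx 0), next='a' -> output (0, 'a'), add 'a' as idx 2
Step 3: w='c' (idx 1), next='a' -> output (1, 'a'), add 'ca' as idx 3
Step 4: w='a' (idx 2), next='a' -> output (2, 'a'), add 'aa' as idx 4
Step 5: w='a' (idx 2), next='c' -> output (2, 'c'), add 'ac' as idx 5
Step 6: w='ac' (idx 5), end of input -> output (5, '')


Encoded: [(0, 'c'), (0, 'a'), (1, 'a'), (2, 'a'), (2, 'c'), (5, '')]


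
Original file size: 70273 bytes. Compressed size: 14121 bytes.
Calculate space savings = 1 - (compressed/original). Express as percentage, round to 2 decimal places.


ratio = compressed/original = 14121/70273 = 0.200945
savings = 1 - ratio = 1 - 0.200945 = 0.799055
as a percentage: 0.799055 * 100 = 79.91%

Space savings = 1 - 14121/70273 = 79.91%


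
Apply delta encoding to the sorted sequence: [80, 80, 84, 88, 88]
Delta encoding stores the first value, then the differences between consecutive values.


First value: 80
Deltas:
  80 - 80 = 0
  84 - 80 = 4
  88 - 84 = 4
  88 - 88 = 0


Delta encoded: [80, 0, 4, 4, 0]


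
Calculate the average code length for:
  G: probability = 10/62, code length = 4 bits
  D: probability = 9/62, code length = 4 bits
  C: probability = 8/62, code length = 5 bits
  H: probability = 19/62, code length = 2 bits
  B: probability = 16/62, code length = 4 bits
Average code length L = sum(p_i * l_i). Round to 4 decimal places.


Weighted contributions p_i * l_i:
  G: (10/62) * 4 = 40/62
  D: (9/62) * 4 = 36/62
  C: (8/62) * 5 = 40/62
  H: (19/62) * 2 = 38/62
  B: (16/62) * 4 = 64/62
Sum = (40 + 36 + 40 + 38 + 64)/62 = 218/62

L = 218/62 = 3.5161 bits/symbol


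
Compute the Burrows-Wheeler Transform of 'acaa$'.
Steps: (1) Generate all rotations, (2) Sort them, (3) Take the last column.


Rotations (sorted):
  0: $acaa -> last char: a
  1: a$aca -> last char: a
  2: aa$ac -> last char: c
  3: acaa$ -> last char: $
  4: caa$a -> last char: a


BWT = aac$a


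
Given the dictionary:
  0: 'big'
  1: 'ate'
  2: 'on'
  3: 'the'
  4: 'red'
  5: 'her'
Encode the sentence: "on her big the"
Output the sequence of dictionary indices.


Look up each word in the dictionary:
  'on' -> 2
  'her' -> 5
  'big' -> 0
  'the' -> 3

Encoded: [2, 5, 0, 3]


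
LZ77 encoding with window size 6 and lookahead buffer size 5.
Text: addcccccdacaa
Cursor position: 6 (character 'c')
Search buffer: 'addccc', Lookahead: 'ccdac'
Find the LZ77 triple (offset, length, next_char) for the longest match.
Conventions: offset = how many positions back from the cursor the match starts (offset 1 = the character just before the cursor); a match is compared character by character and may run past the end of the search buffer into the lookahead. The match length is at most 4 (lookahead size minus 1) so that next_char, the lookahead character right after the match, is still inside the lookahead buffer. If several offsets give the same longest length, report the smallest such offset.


Try each offset into the search buffer:
  offset=1 (pos 5, char 'c'): match length 2
  offset=2 (pos 4, char 'c'): match length 2
  offset=3 (pos 3, char 'c'): match length 2
  offset=4 (pos 2, char 'd'): match length 0
  offset=5 (pos 1, char 'd'): match length 0
  offset=6 (pos 0, char 'a'): match length 0
Longest match has length 2, found at offsets 1, 2, 3; take the smallest, offset 1.
next_char = character at position 6 + 2 = 8 -> 'd'

Best match: offset=1, length=2 (matching 'cc' starting at position 5)
LZ77 triple: (1, 2, 'd')


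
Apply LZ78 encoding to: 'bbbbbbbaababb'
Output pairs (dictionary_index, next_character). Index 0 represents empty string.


LZ78 encoding steps:
Dictionary: {0: ''}
Step 1: w='' (idx 0), next='b' -> output (0, 'b'), add 'b' as idx 1
Step 2: w='b' (idx 1), next='b' -> output (1, 'b'), add 'bb' as idx 2
Step 3: w='bb' (idx 2), next='b' -> output (2, 'b'), add 'bbb' as idx 3
Step 4: w='b' (idx 1), next='a' -> output (1, 'a'), add 'ba' as idx 4
Step 5: w='' (idx 0), next='a' -> output (0, 'a'), add 'a' as idx 5
Step 6: w='ba' (idx 4), next='b' -> output (4, 'b'), add 'bab' as idx 6
Step 7: w='b' (idx 1), end of input -> output (1, '')


Encoded: [(0, 'b'), (1, 'b'), (2, 'b'), (1, 'a'), (0, 'a'), (4, 'b'), (1, '')]


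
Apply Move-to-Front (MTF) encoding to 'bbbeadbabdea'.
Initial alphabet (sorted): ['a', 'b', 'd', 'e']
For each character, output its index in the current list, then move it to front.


MTF encoding:
'b': index 1 in ['a', 'b', 'd', 'e'] -> ['b', 'a', 'd', 'e']
'b': index 0 in ['b', 'a', 'd', 'e'] -> ['b', 'a', 'd', 'e']
'b': index 0 in ['b', 'a', 'd', 'e'] -> ['b', 'a', 'd', 'e']
'e': index 3 in ['b', 'a', 'd', 'e'] -> ['e', 'b', 'a', 'd']
'a': index 2 in ['e', 'b', 'a', 'd'] -> ['a', 'e', 'b', 'd']
'd': index 3 in ['a', 'e', 'b', 'd'] -> ['d', 'a', 'e', 'b']
'b': index 3 in ['d', 'a', 'e', 'b'] -> ['b', 'd', 'a', 'e']
'a': index 2 in ['b', 'd', 'a', 'e'] -> ['a', 'b', 'd', 'e']
'b': index 1 in ['a', 'b', 'd', 'e'] -> ['b', 'a', 'd', 'e']
'd': index 2 in ['b', 'a', 'd', 'e'] -> ['d', 'b', 'a', 'e']
'e': index 3 in ['d', 'b', 'a', 'e'] -> ['e', 'd', 'b', 'a']
'a': index 3 in ['e', 'd', 'b', 'a'] -> ['a', 'e', 'd', 'b']


Output: [1, 0, 0, 3, 2, 3, 3, 2, 1, 2, 3, 3]


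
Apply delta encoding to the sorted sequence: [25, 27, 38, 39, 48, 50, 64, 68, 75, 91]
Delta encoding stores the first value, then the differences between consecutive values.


First value: 25
Deltas:
  27 - 25 = 2
  38 - 27 = 11
  39 - 38 = 1
  48 - 39 = 9
  50 - 48 = 2
  64 - 50 = 14
  68 - 64 = 4
  75 - 68 = 7
  91 - 75 = 16


Delta encoded: [25, 2, 11, 1, 9, 2, 14, 4, 7, 16]


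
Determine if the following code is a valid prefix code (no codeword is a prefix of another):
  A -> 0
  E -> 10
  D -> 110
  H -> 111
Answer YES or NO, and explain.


Checking each pair (does one codeword prefix another?):
  A='0' vs E='10': no prefix
  A='0' vs D='110': no prefix
  A='0' vs H='111': no prefix
  E='10' vs A='0': no prefix
  E='10' vs D='110': no prefix
  E='10' vs H='111': no prefix
  D='110' vs A='0': no prefix
  D='110' vs E='10': no prefix
  D='110' vs H='111': no prefix
  H='111' vs A='0': no prefix
  H='111' vs E='10': no prefix
  H='111' vs D='110': no prefix
No violation found over all pairs.

YES -- this is a valid prefix code. No codeword is a prefix of any other codeword.


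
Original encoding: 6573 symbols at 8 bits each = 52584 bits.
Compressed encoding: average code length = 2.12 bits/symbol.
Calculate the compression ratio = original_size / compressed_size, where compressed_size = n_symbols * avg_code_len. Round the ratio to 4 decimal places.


original_size = n_symbols * orig_bits = 6573 * 8 = 52584 bits
compressed_size = n_symbols * avg_code_len = 6573 * 2.12 = 13934.76 bits
ratio = original_size / compressed_size = 52584 / 13934.76 = 3.7736

Compression ratio = 3.7736


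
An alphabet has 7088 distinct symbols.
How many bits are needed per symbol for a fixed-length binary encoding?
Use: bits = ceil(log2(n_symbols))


log2(7088) = 12.7912
Bracket: 2^12 = 4096 < 7088 <= 2^13 = 8192
So ceil(log2(7088)) = 13

bits = ceil(log2(7088)) = ceil(12.7912) = 13 bits


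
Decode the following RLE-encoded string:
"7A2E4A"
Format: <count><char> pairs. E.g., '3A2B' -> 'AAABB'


Expanding each <count><char> pair:
  7A -> 'AAAAAAA'
  2E -> 'EE'
  4A -> 'AAAA'

Decoded = AAAAAAAEEAAAA


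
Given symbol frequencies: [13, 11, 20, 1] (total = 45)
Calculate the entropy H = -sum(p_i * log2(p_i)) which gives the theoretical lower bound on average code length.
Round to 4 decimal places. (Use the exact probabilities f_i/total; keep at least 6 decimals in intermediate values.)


Per-symbol terms -p_i * log2(p_i) with p_i = f_i/45:
  p = 13/45 = 0.288889: log2(p) = -1.791413, -p*log2(p) = 0.517519
  p = 11/45 = 0.244444: log2(p) = -2.032421, -p*log2(p) = 0.496814
  p = 20/45 = 0.444444: log2(p) = -1.169925, -p*log2(p) = 0.519967
  p = 1/45 = 0.022222: log2(p) = -5.491853, -p*log2(p) = 0.122041
H = 0.517519 + 0.496814 + 0.519967 + 0.122041 = 1.656341

H = 1.6563 bits/symbol


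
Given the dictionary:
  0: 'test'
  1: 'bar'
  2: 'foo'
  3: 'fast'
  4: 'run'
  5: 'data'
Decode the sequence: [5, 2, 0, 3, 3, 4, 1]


Look up each index in the dictionary:
  5 -> 'data'
  2 -> 'foo'
  0 -> 'test'
  3 -> 'fast'
  3 -> 'fast'
  4 -> 'run'
  1 -> 'bar'

Decoded: "data foo test fast fast run bar"


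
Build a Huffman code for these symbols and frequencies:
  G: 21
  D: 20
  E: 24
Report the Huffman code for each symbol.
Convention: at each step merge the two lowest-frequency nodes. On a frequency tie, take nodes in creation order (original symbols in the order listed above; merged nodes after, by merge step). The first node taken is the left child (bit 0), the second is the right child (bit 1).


Huffman tree construction:
Step 1: Merge D(20) + G(21) = 41
Step 2: Merge E(24) + (D+G)(41) = 65
Read each symbol's code off the tree from the root (left child = 0, right child = 1).

Codes:
  G: 11 (length 2)
  D: 10 (length 2)
  E: 0 (length 1)
Average code length: 106/65 = 1.6308 bits/symbol


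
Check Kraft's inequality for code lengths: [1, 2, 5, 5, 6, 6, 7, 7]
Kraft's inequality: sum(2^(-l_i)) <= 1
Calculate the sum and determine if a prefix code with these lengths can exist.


Sum = 2^(-1) + 2^(-2) + 2^(-5) + 2^(-5) + 2^(-6) + 2^(-6) + 2^(-7) + 2^(-7)
    = 0.5 + 0.25 + 0.03125 + 0.03125 + 0.015625 + 0.015625 + 0.0078125 + 0.0078125
    = 110/128 = 0.859375
Since 0.859375 <= 1, Kraft's inequality IS satisfied.
A prefix code with these lengths CAN exist.

Kraft sum = 0.859375. Satisfied.


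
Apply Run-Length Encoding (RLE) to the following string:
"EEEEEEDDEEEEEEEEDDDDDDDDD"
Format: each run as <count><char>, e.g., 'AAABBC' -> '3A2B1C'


Scanning runs left to right:
  i=0: run of 'E' x 6 -> '6E'
  i=6: run of 'D' x 2 -> '2D'
  i=8: run of 'E' x 8 -> '8E'
  i=16: run of 'D' x 9 -> '9D'

RLE = 6E2D8E9D


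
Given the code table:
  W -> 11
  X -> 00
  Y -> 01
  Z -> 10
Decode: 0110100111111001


Decoding:
01 -> Y
10 -> Z
10 -> Z
01 -> Y
11 -> W
11 -> W
10 -> Z
01 -> Y


Result: YZZYWWZY


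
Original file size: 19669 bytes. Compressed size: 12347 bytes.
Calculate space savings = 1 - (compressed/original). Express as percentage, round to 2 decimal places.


ratio = compressed/original = 12347/19669 = 0.627739
savings = 1 - ratio = 1 - 0.627739 = 0.372261
as a percentage: 0.372261 * 100 = 37.23%

Space savings = 1 - 12347/19669 = 37.23%


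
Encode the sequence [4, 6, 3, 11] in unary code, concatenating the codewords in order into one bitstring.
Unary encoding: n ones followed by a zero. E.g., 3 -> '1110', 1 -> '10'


Encode each number as n ones followed by a terminating 0:
  4 -> 11110 (5 bits)
  6 -> 1111110 (7 bits)
  3 -> 1110 (4 bits)
  11 -> 111111111110 (12 bits)
Total length = 5 + 7 + 4 + 12 = 28 bits.

Unary([4, 6, 3, 11]) = 1111011111101110111111111110 (28 bits)


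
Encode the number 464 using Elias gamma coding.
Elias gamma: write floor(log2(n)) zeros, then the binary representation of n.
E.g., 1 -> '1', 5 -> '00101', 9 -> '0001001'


num_bits = floor(log2(464)) + 1 = 9
leading_zeros = num_bits - 1 = 8
binary(464) = 111010000

Elias gamma(464) = '00000000' + '111010000' = 00000000111010000 (17 bits)


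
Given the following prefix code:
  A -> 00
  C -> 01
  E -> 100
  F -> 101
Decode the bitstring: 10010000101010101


Decoding step by step:
Bits 100 -> E
Bits 100 -> E
Bits 00 -> A
Bits 101 -> F
Bits 01 -> C
Bits 01 -> C
Bits 01 -> C


Decoded message: EEAFCCC


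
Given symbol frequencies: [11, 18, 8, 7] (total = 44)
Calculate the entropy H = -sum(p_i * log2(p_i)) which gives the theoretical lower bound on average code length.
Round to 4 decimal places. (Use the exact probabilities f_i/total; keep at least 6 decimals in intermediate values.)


Per-symbol terms -p_i * log2(p_i) with p_i = f_i/44:
  p = 11/44 = 0.250000: log2(p) = -2.000000, -p*log2(p) = 0.500000
  p = 18/44 = 0.409091: log2(p) = -1.289507, -p*log2(p) = 0.527525
  p = 8/44 = 0.181818: log2(p) = -2.459432, -p*log2(p) = 0.447169
  p = 7/44 = 0.159091: log2(p) = -2.652077, -p*log2(p) = 0.421921
H = 0.500000 + 0.527525 + 0.447169 + 0.421921 = 1.896615

H = 1.8966 bits/symbol


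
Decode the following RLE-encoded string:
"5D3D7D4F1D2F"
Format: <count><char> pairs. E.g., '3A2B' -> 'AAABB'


Expanding each <count><char> pair:
  5D -> 'DDDDD'
  3D -> 'DDD'
  7D -> 'DDDDDDD'
  4F -> 'FFFF'
  1D -> 'D'
  2F -> 'FF'

Decoded = DDDDDDDDDDDDDDDFFFFDFF


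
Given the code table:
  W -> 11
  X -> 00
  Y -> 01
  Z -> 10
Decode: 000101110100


Decoding:
00 -> X
01 -> Y
01 -> Y
11 -> W
01 -> Y
00 -> X


Result: XYYWYX
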